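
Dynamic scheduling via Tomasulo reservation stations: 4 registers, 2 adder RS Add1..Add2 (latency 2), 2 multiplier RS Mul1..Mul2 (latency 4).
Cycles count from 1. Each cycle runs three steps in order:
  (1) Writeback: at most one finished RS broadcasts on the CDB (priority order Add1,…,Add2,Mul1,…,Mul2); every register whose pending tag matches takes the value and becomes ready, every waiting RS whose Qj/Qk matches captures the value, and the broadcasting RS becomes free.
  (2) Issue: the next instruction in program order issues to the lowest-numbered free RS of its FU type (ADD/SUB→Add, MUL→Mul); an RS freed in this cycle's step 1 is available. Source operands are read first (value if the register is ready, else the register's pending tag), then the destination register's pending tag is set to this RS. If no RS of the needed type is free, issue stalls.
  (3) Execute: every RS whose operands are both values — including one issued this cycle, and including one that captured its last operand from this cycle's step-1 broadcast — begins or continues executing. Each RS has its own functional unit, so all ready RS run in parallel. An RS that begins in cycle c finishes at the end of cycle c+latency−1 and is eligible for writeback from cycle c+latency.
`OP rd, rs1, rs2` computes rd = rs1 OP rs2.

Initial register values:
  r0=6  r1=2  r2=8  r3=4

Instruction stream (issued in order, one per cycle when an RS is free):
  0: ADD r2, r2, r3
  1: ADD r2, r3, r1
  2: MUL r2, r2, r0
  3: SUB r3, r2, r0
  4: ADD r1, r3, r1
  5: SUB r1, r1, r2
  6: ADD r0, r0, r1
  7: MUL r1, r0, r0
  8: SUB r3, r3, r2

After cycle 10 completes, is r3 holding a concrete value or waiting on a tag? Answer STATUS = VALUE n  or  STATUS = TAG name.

  c1: issue ADD r2<-Add1  regs: r0:6,r1:2,r2:Add1,r3:4
  c2: issue ADD r2<-Add2  regs: r0:6,r1:2,r2:Add2,r3:4
  c3: CDB Add1=12; issue MUL r2<-Mul1  regs: r0:6,r1:2,r2:Mul1,r3:4
  c4: CDB Add2=6; issue SUB r3<-Add1  regs: r0:6,r1:2,r2:Mul1,r3:Add1
  c5: issue ADD r1<-Add2  regs: r0:6,r1:Add2,r2:Mul1,r3:Add1
  c6: stall  regs: r0:6,r1:Add2,r2:Mul1,r3:Add1
  c7: stall  regs: r0:6,r1:Add2,r2:Mul1,r3:Add1
  c8: CDB Mul1=36; stall  regs: r0:6,r1:Add2,r2:36,r3:Add1
  c9: stall  regs: r0:6,r1:Add2,r2:36,r3:Add1
  c10: CDB Add1=30; issue SUB r1<-Add1  regs: r0:6,r1:Add1,r2:36,r3:30

STATUS = VALUE 30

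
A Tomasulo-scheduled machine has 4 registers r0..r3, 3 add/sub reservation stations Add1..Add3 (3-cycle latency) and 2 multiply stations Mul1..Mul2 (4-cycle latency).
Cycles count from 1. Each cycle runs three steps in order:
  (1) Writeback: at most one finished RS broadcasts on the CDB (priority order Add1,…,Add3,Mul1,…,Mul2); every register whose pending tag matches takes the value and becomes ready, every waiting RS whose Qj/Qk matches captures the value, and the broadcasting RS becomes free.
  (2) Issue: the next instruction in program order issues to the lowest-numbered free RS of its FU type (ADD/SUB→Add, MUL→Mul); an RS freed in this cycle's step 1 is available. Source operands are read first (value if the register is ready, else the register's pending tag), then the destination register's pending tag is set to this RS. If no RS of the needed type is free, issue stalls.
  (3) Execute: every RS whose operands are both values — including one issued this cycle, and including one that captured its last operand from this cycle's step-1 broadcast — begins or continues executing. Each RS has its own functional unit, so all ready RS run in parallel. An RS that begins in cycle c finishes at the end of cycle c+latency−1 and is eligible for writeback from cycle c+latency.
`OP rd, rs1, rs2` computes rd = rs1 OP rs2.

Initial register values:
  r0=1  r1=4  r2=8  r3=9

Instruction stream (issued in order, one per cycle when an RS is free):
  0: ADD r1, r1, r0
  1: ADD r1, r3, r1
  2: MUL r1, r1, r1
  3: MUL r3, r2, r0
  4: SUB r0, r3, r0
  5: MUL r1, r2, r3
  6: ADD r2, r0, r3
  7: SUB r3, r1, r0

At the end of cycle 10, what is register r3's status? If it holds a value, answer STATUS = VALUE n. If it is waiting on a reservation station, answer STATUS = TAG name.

STATUS = TAG Add3

  c1: issue ADD r1<-Add1  regs: r0:1,r1:Add1,r2:8,r3:9
  c2: issue ADD r1<-Add2  regs: r0:1,r1:Add2,r2:8,r3:9
  c3: issue MUL r1<-Mul1  regs: r0:1,r1:Mul1,r2:8,r3:9
  c4: CDB Add1=5; issue MUL r3<-Mul2  regs: r0:1,r1:Mul1,r2:8,r3:Mul2
  c5: issue SUB r0<-Add1  regs: r0:Add1,r1:Mul1,r2:8,r3:Mul2
  c6: stall  regs: r0:Add1,r1:Mul1,r2:8,r3:Mul2
  c7: CDB Add2=14; stall  regs: r0:Add1,r1:Mul1,r2:8,r3:Mul2
  c8: CDB Mul2=8; issue MUL r1<-Mul2  regs: r0:Add1,r1:Mul2,r2:8,r3:8
  c9: issue ADD r2<-Add2  regs: r0:Add1,r1:Mul2,r2:Add2,r3:8
  c10: issue SUB r3<-Add3  regs: r0:Add1,r1:Mul2,r2:Add2,r3:Add3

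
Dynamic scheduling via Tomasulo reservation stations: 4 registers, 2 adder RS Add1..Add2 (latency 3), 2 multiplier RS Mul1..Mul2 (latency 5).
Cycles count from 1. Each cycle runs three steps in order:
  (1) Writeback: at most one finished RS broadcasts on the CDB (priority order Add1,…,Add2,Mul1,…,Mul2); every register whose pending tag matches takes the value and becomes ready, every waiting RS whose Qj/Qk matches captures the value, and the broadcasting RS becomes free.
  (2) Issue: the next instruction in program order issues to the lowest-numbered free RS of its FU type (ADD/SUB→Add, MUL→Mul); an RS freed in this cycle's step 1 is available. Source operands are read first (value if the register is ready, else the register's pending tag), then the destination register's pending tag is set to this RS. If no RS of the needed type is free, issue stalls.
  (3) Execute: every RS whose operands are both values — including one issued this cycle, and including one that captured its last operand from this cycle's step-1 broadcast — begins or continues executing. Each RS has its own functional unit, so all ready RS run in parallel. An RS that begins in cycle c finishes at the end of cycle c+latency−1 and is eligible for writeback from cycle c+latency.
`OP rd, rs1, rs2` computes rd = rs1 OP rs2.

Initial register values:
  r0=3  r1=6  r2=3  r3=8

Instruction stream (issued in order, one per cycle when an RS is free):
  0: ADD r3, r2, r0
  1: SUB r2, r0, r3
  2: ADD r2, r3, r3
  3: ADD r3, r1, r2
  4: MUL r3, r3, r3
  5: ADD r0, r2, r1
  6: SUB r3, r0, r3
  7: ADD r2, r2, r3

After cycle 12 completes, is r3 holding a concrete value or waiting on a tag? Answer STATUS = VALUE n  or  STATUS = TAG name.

c1: issue ADD r3<-Add1 | r0:3,r1:6,r2:3,r3:Add1
c2: issue SUB r2<-Add2 | r0:3,r1:6,r2:Add2,r3:Add1
c3: stall | r0:3,r1:6,r2:Add2,r3:Add1
c4: CDB Add1=6; issue ADD r2<-Add1 | r0:3,r1:6,r2:Add1,r3:6
c5: stall | r0:3,r1:6,r2:Add1,r3:6
c6: stall | r0:3,r1:6,r2:Add1,r3:6
c7: CDB Add1=12; issue ADD r3<-Add1 | r0:3,r1:6,r2:12,r3:Add1
c8: CDB Add2=-3; issue MUL r3<-Mul1 | r0:3,r1:6,r2:12,r3:Mul1
c9: issue ADD r0<-Add2 | r0:Add2,r1:6,r2:12,r3:Mul1
c10: CDB Add1=18; issue SUB r3<-Add1 | r0:Add2,r1:6,r2:12,r3:Add1
c11: stall | r0:Add2,r1:6,r2:12,r3:Add1
c12: CDB Add2=18; issue ADD r2<-Add2 | r0:18,r1:6,r2:Add2,r3:Add1

STATUS = TAG Add1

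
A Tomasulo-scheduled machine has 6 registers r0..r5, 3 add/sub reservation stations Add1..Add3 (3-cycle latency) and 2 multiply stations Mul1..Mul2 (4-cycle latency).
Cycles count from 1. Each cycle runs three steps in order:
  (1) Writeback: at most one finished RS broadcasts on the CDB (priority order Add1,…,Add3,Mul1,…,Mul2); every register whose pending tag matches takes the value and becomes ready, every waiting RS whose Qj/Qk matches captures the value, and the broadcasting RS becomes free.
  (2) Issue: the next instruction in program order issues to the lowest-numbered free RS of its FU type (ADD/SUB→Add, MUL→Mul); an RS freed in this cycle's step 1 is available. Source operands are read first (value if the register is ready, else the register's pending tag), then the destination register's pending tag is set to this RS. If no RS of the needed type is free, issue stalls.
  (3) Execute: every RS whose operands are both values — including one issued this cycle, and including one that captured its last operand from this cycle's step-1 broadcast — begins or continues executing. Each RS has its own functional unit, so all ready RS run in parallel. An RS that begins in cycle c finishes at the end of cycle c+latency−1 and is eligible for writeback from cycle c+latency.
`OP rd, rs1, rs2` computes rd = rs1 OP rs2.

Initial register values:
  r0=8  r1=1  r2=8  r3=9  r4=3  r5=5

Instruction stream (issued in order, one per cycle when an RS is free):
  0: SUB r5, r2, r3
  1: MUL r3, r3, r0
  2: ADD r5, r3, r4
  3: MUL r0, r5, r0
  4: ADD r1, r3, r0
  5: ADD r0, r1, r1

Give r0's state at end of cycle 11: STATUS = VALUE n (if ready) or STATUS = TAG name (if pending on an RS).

STATUS = TAG Add3

  c1: issue SUB r5<-Add1  regs: r0:8,r1:1,r2:8,r3:9,r4:3,r5:Add1
  c2: issue MUL r3<-Mul1  regs: r0:8,r1:1,r2:8,r3:Mul1,r4:3,r5:Add1
  c3: issue ADD r5<-Add2  regs: r0:8,r1:1,r2:8,r3:Mul1,r4:3,r5:Add2
  c4: CDB Add1=-1; issue MUL r0<-Mul2  regs: r0:Mul2,r1:1,r2:8,r3:Mul1,r4:3,r5:Add2
  c5: issue ADD r1<-Add1  regs: r0:Mul2,r1:Add1,r2:8,r3:Mul1,r4:3,r5:Add2
  c6: CDB Mul1=72; issue ADD r0<-Add3  regs: r0:Add3,r1:Add1,r2:8,r3:72,r4:3,r5:Add2
  c7: -  regs: r0:Add3,r1:Add1,r2:8,r3:72,r4:3,r5:Add2
  c8: -  regs: r0:Add3,r1:Add1,r2:8,r3:72,r4:3,r5:Add2
  c9: CDB Add2=75  regs: r0:Add3,r1:Add1,r2:8,r3:72,r4:3,r5:75
  c10: -  regs: r0:Add3,r1:Add1,r2:8,r3:72,r4:3,r5:75
  c11: -  regs: r0:Add3,r1:Add1,r2:8,r3:72,r4:3,r5:75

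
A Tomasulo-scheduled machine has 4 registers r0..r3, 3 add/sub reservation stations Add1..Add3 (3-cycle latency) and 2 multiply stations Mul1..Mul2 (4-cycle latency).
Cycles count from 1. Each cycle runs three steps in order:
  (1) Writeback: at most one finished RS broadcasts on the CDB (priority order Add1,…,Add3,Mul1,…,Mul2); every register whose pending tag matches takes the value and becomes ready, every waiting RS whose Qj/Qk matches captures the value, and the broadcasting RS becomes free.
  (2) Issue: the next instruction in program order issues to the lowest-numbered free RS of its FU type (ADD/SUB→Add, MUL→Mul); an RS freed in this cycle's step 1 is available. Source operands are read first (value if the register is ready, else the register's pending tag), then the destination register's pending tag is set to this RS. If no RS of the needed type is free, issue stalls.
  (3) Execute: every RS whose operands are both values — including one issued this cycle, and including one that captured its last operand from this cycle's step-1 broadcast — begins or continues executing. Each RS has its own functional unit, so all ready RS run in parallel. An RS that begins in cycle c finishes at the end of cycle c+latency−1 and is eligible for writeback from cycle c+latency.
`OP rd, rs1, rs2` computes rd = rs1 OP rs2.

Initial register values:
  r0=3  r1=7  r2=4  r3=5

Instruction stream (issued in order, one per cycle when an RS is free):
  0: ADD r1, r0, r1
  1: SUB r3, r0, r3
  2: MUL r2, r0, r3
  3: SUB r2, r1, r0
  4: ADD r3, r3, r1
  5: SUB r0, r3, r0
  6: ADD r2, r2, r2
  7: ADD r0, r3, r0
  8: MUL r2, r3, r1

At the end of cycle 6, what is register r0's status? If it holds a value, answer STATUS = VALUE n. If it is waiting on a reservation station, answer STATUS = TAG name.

cycle 1: issue ADD r1<-Add1 // r0:3,r1:Add1,r2:4,r3:5
cycle 2: issue SUB r3<-Add2 // r0:3,r1:Add1,r2:4,r3:Add2
cycle 3: issue MUL r2<-Mul1 // r0:3,r1:Add1,r2:Mul1,r3:Add2
cycle 4: CDB Add1=10; issue SUB r2<-Add1 // r0:3,r1:10,r2:Add1,r3:Add2
cycle 5: CDB Add2=-2; issue ADD r3<-Add2 // r0:3,r1:10,r2:Add1,r3:Add2
cycle 6: issue SUB r0<-Add3 // r0:Add3,r1:10,r2:Add1,r3:Add2

STATUS = TAG Add3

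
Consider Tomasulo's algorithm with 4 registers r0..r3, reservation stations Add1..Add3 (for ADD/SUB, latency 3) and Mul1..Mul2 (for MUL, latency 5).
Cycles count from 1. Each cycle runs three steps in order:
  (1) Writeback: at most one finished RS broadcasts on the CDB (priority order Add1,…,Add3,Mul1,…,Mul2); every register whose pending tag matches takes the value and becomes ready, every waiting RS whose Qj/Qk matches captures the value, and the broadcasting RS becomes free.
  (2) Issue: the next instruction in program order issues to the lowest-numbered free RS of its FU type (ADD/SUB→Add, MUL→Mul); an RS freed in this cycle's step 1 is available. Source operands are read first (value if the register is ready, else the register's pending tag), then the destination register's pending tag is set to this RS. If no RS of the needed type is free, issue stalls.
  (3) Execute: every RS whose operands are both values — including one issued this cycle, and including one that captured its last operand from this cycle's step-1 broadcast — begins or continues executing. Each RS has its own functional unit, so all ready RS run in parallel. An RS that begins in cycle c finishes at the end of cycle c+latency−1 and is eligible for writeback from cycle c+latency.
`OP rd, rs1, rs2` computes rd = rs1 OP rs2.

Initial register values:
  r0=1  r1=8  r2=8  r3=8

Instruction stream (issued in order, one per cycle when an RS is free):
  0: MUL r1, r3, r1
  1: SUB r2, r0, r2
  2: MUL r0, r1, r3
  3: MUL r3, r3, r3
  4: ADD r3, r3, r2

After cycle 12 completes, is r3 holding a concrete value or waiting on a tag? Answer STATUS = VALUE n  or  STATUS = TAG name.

STATUS = TAG Add1

c1: issue MUL r1<-Mul1 | r0:1,r1:Mul1,r2:8,r3:8
c2: issue SUB r2<-Add1 | r0:1,r1:Mul1,r2:Add1,r3:8
c3: issue MUL r0<-Mul2 | r0:Mul2,r1:Mul1,r2:Add1,r3:8
c4: stall | r0:Mul2,r1:Mul1,r2:Add1,r3:8
c5: CDB Add1=-7; stall | r0:Mul2,r1:Mul1,r2:-7,r3:8
c6: CDB Mul1=64; issue MUL r3<-Mul1 | r0:Mul2,r1:64,r2:-7,r3:Mul1
c7: issue ADD r3<-Add1 | r0:Mul2,r1:64,r2:-7,r3:Add1
c8: - | r0:Mul2,r1:64,r2:-7,r3:Add1
c9: - | r0:Mul2,r1:64,r2:-7,r3:Add1
c10: - | r0:Mul2,r1:64,r2:-7,r3:Add1
c11: CDB Mul1=64 | r0:Mul2,r1:64,r2:-7,r3:Add1
c12: CDB Mul2=512 | r0:512,r1:64,r2:-7,r3:Add1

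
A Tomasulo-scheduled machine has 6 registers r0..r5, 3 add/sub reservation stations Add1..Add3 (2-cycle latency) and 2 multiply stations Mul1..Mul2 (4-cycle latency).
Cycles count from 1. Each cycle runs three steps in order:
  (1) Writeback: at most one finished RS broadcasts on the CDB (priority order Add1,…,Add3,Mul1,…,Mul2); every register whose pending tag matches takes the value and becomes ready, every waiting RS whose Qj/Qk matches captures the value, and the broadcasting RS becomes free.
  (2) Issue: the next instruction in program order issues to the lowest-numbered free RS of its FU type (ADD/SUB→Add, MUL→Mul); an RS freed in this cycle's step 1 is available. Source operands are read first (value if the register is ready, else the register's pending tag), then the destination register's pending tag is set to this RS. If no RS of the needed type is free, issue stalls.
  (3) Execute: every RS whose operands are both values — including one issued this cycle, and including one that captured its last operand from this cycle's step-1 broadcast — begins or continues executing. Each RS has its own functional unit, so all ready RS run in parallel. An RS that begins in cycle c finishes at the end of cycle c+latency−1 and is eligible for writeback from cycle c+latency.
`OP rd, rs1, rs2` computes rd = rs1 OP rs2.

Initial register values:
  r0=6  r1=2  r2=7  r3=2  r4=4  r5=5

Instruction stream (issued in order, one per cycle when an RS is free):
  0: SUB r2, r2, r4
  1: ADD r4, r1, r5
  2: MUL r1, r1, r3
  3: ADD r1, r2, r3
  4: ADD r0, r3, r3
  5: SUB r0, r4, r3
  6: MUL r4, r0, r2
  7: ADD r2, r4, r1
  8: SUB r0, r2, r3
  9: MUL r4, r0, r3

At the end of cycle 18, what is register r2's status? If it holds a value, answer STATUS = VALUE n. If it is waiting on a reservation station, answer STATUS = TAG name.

STATUS = VALUE 20

c1: issue SUB r2<-Add1 | r0:6,r1:2,r2:Add1,r3:2,r4:4,r5:5
c2: issue ADD r4<-Add2 | r0:6,r1:2,r2:Add1,r3:2,r4:Add2,r5:5
c3: CDB Add1=3; issue MUL r1<-Mul1 | r0:6,r1:Mul1,r2:3,r3:2,r4:Add2,r5:5
c4: CDB Add2=7; issue ADD r1<-Add1 | r0:6,r1:Add1,r2:3,r3:2,r4:7,r5:5
c5: issue ADD r0<-Add2 | r0:Add2,r1:Add1,r2:3,r3:2,r4:7,r5:5
c6: CDB Add1=5; issue SUB r0<-Add1 | r0:Add1,r1:5,r2:3,r3:2,r4:7,r5:5
c7: CDB Add2=4; issue MUL r4<-Mul2 | r0:Add1,r1:5,r2:3,r3:2,r4:Mul2,r5:5
c8: CDB Add1=5; issue ADD r2<-Add1 | r0:5,r1:5,r2:Add1,r3:2,r4:Mul2,r5:5
c9: CDB Mul1=4; issue SUB r0<-Add2 | r0:Add2,r1:5,r2:Add1,r3:2,r4:Mul2,r5:5
c10: issue MUL r4<-Mul1 | r0:Add2,r1:5,r2:Add1,r3:2,r4:Mul1,r5:5
c11: - | r0:Add2,r1:5,r2:Add1,r3:2,r4:Mul1,r5:5
c12: CDB Mul2=15 | r0:Add2,r1:5,r2:Add1,r3:2,r4:Mul1,r5:5
c13: - | r0:Add2,r1:5,r2:Add1,r3:2,r4:Mul1,r5:5
c14: CDB Add1=20 | r0:Add2,r1:5,r2:20,r3:2,r4:Mul1,r5:5
c15: - | r0:Add2,r1:5,r2:20,r3:2,r4:Mul1,r5:5
c16: CDB Add2=18 | r0:18,r1:5,r2:20,r3:2,r4:Mul1,r5:5
c17: - | r0:18,r1:5,r2:20,r3:2,r4:Mul1,r5:5
c18: - | r0:18,r1:5,r2:20,r3:2,r4:Mul1,r5:5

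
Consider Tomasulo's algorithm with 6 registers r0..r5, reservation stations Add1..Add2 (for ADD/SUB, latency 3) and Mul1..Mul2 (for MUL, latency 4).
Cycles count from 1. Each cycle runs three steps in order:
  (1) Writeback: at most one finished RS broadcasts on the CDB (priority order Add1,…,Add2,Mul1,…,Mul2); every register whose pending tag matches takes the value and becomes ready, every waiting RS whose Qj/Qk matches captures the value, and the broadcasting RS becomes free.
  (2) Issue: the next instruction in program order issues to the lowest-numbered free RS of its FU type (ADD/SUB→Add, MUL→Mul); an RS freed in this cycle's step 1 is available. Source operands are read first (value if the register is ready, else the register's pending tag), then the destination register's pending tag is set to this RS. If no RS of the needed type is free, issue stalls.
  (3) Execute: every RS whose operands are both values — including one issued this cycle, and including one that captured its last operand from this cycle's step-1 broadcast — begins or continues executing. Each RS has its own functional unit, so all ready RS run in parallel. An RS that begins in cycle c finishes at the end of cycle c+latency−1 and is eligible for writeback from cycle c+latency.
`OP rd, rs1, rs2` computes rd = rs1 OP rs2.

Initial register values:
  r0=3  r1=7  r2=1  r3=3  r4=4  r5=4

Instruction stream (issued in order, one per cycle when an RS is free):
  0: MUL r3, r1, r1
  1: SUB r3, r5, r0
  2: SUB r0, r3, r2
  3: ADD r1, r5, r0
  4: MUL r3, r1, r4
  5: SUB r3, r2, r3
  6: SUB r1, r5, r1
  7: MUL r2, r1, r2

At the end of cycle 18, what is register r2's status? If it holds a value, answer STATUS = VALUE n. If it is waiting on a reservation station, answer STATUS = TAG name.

c1: issue MUL r3<-Mul1 | r0:3,r1:7,r2:1,r3:Mul1,r4:4,r5:4
c2: issue SUB r3<-Add1 | r0:3,r1:7,r2:1,r3:Add1,r4:4,r5:4
c3: issue SUB r0<-Add2 | r0:Add2,r1:7,r2:1,r3:Add1,r4:4,r5:4
c4: stall | r0:Add2,r1:7,r2:1,r3:Add1,r4:4,r5:4
c5: CDB Add1=1; issue ADD r1<-Add1 | r0:Add2,r1:Add1,r2:1,r3:1,r4:4,r5:4
c6: CDB Mul1=49; issue MUL r3<-Mul1 | r0:Add2,r1:Add1,r2:1,r3:Mul1,r4:4,r5:4
c7: stall | r0:Add2,r1:Add1,r2:1,r3:Mul1,r4:4,r5:4
c8: CDB Add2=0; issue SUB r3<-Add2 | r0:0,r1:Add1,r2:1,r3:Add2,r4:4,r5:4
c9: stall | r0:0,r1:Add1,r2:1,r3:Add2,r4:4,r5:4
c10: stall | r0:0,r1:Add1,r2:1,r3:Add2,r4:4,r5:4
c11: CDB Add1=4; issue SUB r1<-Add1 | r0:0,r1:Add1,r2:1,r3:Add2,r4:4,r5:4
c12: issue MUL r2<-Mul2 | r0:0,r1:Add1,r2:Mul2,r3:Add2,r4:4,r5:4
c13: - | r0:0,r1:Add1,r2:Mul2,r3:Add2,r4:4,r5:4
c14: CDB Add1=0 | r0:0,r1:0,r2:Mul2,r3:Add2,r4:4,r5:4
c15: CDB Mul1=16 | r0:0,r1:0,r2:Mul2,r3:Add2,r4:4,r5:4
c16: - | r0:0,r1:0,r2:Mul2,r3:Add2,r4:4,r5:4
c17: - | r0:0,r1:0,r2:Mul2,r3:Add2,r4:4,r5:4
c18: CDB Add2=-15 | r0:0,r1:0,r2:Mul2,r3:-15,r4:4,r5:4

STATUS = TAG Mul2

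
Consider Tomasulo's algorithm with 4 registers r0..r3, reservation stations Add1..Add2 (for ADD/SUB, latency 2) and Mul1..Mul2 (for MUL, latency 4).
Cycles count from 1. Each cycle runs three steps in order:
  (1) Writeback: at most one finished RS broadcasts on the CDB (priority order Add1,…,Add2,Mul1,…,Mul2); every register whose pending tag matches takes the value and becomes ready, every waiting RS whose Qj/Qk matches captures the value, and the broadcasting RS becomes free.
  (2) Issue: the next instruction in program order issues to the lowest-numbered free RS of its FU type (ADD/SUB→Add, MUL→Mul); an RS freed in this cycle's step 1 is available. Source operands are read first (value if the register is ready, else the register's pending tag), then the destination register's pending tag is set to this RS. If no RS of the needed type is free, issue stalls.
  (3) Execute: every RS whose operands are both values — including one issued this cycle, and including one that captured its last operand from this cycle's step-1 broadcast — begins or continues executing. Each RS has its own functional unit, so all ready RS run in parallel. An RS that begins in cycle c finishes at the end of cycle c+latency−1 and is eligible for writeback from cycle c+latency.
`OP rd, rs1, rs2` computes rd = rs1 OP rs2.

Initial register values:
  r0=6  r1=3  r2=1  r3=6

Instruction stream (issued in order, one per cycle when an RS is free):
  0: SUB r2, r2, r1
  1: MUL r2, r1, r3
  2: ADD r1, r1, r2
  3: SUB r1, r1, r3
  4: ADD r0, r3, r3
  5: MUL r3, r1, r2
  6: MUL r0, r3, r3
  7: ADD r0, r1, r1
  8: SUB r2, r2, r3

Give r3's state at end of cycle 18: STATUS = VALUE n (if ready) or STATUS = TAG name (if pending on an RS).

cycle 1: issue SUB r2<-Add1 // r0:6,r1:3,r2:Add1,r3:6
cycle 2: issue MUL r2<-Mul1 // r0:6,r1:3,r2:Mul1,r3:6
cycle 3: CDB Add1=-2; issue ADD r1<-Add1 // r0:6,r1:Add1,r2:Mul1,r3:6
cycle 4: issue SUB r1<-Add2 // r0:6,r1:Add2,r2:Mul1,r3:6
cycle 5: stall // r0:6,r1:Add2,r2:Mul1,r3:6
cycle 6: CDB Mul1=18; stall // r0:6,r1:Add2,r2:18,r3:6
cycle 7: stall // r0:6,r1:Add2,r2:18,r3:6
cycle 8: CDB Add1=21; issue ADD r0<-Add1 // r0:Add1,r1:Add2,r2:18,r3:6
cycle 9: issue MUL r3<-Mul1 // r0:Add1,r1:Add2,r2:18,r3:Mul1
cycle 10: CDB Add1=12; issue MUL r0<-Mul2 // r0:Mul2,r1:Add2,r2:18,r3:Mul1
cycle 11: CDB Add2=15; issue ADD r0<-Add1 // r0:Add1,r1:15,r2:18,r3:Mul1
cycle 12: issue SUB r2<-Add2 // r0:Add1,r1:15,r2:Add2,r3:Mul1
cycle 13: CDB Add1=30 // r0:30,r1:15,r2:Add2,r3:Mul1
cycle 14: - // r0:30,r1:15,r2:Add2,r3:Mul1
cycle 15: CDB Mul1=270 // r0:30,r1:15,r2:Add2,r3:270
cycle 16: - // r0:30,r1:15,r2:Add2,r3:270
cycle 17: CDB Add2=-252 // r0:30,r1:15,r2:-252,r3:270
cycle 18: - // r0:30,r1:15,r2:-252,r3:270

STATUS = VALUE 270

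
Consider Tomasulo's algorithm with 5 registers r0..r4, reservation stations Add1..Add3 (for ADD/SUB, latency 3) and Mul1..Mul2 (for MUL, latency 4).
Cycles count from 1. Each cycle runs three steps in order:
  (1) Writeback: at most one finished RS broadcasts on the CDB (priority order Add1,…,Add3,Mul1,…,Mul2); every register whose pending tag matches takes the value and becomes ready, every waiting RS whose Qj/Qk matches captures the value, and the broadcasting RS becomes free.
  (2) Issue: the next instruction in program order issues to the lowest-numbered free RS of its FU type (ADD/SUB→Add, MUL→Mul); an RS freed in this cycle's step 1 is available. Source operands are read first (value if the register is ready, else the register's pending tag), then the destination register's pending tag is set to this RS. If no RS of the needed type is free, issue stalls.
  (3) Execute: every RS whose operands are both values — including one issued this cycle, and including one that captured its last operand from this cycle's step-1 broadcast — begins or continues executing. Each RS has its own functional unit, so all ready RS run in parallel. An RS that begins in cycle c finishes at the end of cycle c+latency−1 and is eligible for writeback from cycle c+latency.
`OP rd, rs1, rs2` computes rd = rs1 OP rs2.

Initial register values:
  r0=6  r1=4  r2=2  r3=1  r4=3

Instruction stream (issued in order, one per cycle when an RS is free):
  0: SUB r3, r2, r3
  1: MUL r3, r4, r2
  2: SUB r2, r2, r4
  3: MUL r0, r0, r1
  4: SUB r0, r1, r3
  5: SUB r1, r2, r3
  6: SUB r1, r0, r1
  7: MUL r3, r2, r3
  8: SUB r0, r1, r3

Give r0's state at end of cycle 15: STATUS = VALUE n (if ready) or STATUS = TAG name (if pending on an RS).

STATUS = TAG Add1

cycle 1: issue SUB r3<-Add1 // r0:6,r1:4,r2:2,r3:Add1,r4:3
cycle 2: issue MUL r3<-Mul1 // r0:6,r1:4,r2:2,r3:Mul1,r4:3
cycle 3: issue SUB r2<-Add2 // r0:6,r1:4,r2:Add2,r3:Mul1,r4:3
cycle 4: CDB Add1=1; issue MUL r0<-Mul2 // r0:Mul2,r1:4,r2:Add2,r3:Mul1,r4:3
cycle 5: issue SUB r0<-Add1 // r0:Add1,r1:4,r2:Add2,r3:Mul1,r4:3
cycle 6: CDB Add2=-1; issue SUB r1<-Add2 // r0:Add1,r1:Add2,r2:-1,r3:Mul1,r4:3
cycle 7: CDB Mul1=6; issue SUB r1<-Add3 // r0:Add1,r1:Add3,r2:-1,r3:6,r4:3
cycle 8: CDB Mul2=24; issue MUL r3<-Mul1 // r0:Add1,r1:Add3,r2:-1,r3:Mul1,r4:3
cycle 9: stall // r0:Add1,r1:Add3,r2:-1,r3:Mul1,r4:3
cycle 10: CDB Add1=-2; issue SUB r0<-Add1 // r0:Add1,r1:Add3,r2:-1,r3:Mul1,r4:3
cycle 11: CDB Add2=-7 // r0:Add1,r1:Add3,r2:-1,r3:Mul1,r4:3
cycle 12: CDB Mul1=-6 // r0:Add1,r1:Add3,r2:-1,r3:-6,r4:3
cycle 13: - // r0:Add1,r1:Add3,r2:-1,r3:-6,r4:3
cycle 14: CDB Add3=5 // r0:Add1,r1:5,r2:-1,r3:-6,r4:3
cycle 15: - // r0:Add1,r1:5,r2:-1,r3:-6,r4:3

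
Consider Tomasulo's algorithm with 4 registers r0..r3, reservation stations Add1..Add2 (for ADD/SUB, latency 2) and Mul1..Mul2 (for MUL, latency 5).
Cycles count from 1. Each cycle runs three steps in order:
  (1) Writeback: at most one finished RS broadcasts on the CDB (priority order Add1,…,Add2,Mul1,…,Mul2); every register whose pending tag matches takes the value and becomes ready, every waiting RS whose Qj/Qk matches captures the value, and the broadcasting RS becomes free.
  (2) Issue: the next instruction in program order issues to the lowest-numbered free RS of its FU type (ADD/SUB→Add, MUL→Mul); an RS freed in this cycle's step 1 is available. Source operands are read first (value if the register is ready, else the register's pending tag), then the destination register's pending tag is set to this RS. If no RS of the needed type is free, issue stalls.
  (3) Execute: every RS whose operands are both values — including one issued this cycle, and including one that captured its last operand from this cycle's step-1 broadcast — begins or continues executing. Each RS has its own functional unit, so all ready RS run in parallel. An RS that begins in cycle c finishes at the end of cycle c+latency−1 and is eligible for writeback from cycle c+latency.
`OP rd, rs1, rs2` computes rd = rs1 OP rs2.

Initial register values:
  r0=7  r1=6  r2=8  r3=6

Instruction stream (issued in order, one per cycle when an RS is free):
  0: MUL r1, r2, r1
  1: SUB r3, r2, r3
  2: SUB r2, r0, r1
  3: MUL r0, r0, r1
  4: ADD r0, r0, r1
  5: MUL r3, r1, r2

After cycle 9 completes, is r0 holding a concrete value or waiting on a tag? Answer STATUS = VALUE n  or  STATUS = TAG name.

STATUS = TAG Add1

  c1: issue MUL r1<-Mul1  regs: r0:7,r1:Mul1,r2:8,r3:6
  c2: issue SUB r3<-Add1  regs: r0:7,r1:Mul1,r2:8,r3:Add1
  c3: issue SUB r2<-Add2  regs: r0:7,r1:Mul1,r2:Add2,r3:Add1
  c4: CDB Add1=2; issue MUL r0<-Mul2  regs: r0:Mul2,r1:Mul1,r2:Add2,r3:2
  c5: issue ADD r0<-Add1  regs: r0:Add1,r1:Mul1,r2:Add2,r3:2
  c6: CDB Mul1=48; issue MUL r3<-Mul1  regs: r0:Add1,r1:48,r2:Add2,r3:Mul1
  c7: -  regs: r0:Add1,r1:48,r2:Add2,r3:Mul1
  c8: CDB Add2=-41  regs: r0:Add1,r1:48,r2:-41,r3:Mul1
  c9: -  regs: r0:Add1,r1:48,r2:-41,r3:Mul1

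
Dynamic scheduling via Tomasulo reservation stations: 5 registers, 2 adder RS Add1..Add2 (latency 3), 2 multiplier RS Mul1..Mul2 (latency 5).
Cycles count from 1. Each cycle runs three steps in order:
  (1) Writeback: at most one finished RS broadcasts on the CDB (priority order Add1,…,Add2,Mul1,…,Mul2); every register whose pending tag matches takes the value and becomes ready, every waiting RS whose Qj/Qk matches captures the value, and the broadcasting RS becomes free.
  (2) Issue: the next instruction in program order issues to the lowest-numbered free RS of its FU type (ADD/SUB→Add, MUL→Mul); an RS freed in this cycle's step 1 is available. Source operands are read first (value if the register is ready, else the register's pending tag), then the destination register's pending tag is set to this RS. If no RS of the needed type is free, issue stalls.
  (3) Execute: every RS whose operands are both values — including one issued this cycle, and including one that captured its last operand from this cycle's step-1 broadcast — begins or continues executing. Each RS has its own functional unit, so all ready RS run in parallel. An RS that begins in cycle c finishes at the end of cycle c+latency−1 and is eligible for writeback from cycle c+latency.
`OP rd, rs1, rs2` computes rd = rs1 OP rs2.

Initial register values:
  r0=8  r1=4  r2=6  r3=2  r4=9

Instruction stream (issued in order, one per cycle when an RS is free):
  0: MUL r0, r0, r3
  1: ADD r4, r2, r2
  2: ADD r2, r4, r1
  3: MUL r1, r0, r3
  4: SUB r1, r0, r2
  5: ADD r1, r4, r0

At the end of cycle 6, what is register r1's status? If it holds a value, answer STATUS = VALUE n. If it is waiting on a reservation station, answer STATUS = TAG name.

cycle 1: issue MUL r0<-Mul1 // r0:Mul1,r1:4,r2:6,r3:2,r4:9
cycle 2: issue ADD r4<-Add1 // r0:Mul1,r1:4,r2:6,r3:2,r4:Add1
cycle 3: issue ADD r2<-Add2 // r0:Mul1,r1:4,r2:Add2,r3:2,r4:Add1
cycle 4: issue MUL r1<-Mul2 // r0:Mul1,r1:Mul2,r2:Add2,r3:2,r4:Add1
cycle 5: CDB Add1=12; issue SUB r1<-Add1 // r0:Mul1,r1:Add1,r2:Add2,r3:2,r4:12
cycle 6: CDB Mul1=16; stall // r0:16,r1:Add1,r2:Add2,r3:2,r4:12

STATUS = TAG Add1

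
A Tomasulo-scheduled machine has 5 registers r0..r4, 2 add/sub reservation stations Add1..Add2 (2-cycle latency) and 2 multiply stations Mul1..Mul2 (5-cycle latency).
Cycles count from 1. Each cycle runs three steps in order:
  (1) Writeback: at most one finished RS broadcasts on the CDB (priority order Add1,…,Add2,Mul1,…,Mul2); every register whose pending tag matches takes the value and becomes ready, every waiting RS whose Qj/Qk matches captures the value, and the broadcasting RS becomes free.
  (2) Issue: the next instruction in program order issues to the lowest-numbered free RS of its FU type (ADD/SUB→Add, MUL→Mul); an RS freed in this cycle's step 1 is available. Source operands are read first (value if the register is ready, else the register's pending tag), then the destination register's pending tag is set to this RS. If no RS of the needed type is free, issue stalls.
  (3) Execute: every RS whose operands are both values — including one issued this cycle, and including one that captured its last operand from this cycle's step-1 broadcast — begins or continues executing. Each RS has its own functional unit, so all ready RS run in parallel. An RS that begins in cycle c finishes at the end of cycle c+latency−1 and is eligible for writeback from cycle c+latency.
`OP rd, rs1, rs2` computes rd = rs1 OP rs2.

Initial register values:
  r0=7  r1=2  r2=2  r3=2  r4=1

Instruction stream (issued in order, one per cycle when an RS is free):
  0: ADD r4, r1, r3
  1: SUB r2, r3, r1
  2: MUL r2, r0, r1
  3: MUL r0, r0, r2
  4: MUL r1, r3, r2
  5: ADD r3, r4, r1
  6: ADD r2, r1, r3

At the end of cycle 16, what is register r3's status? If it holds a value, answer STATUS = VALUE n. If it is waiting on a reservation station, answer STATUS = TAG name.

cycle 1: issue ADD r4<-Add1 // r0:7,r1:2,r2:2,r3:2,r4:Add1
cycle 2: issue SUB r2<-Add2 // r0:7,r1:2,r2:Add2,r3:2,r4:Add1
cycle 3: CDB Add1=4; issue MUL r2<-Mul1 // r0:7,r1:2,r2:Mul1,r3:2,r4:4
cycle 4: CDB Add2=0; issue MUL r0<-Mul2 // r0:Mul2,r1:2,r2:Mul1,r3:2,r4:4
cycle 5: stall // r0:Mul2,r1:2,r2:Mul1,r3:2,r4:4
cycle 6: stall // r0:Mul2,r1:2,r2:Mul1,r3:2,r4:4
cycle 7: stall // r0:Mul2,r1:2,r2:Mul1,r3:2,r4:4
cycle 8: CDB Mul1=14; issue MUL r1<-Mul1 // r0:Mul2,r1:Mul1,r2:14,r3:2,r4:4
cycle 9: issue ADD r3<-Add1 // r0:Mul2,r1:Mul1,r2:14,r3:Add1,r4:4
cycle 10: issue ADD r2<-Add2 // r0:Mul2,r1:Mul1,r2:Add2,r3:Add1,r4:4
cycle 11: - // r0:Mul2,r1:Mul1,r2:Add2,r3:Add1,r4:4
cycle 12: - // r0:Mul2,r1:Mul1,r2:Add2,r3:Add1,r4:4
cycle 13: CDB Mul1=28 // r0:Mul2,r1:28,r2:Add2,r3:Add1,r4:4
cycle 14: CDB Mul2=98 // r0:98,r1:28,r2:Add2,r3:Add1,r4:4
cycle 15: CDB Add1=32 // r0:98,r1:28,r2:Add2,r3:32,r4:4
cycle 16: - // r0:98,r1:28,r2:Add2,r3:32,r4:4

STATUS = VALUE 32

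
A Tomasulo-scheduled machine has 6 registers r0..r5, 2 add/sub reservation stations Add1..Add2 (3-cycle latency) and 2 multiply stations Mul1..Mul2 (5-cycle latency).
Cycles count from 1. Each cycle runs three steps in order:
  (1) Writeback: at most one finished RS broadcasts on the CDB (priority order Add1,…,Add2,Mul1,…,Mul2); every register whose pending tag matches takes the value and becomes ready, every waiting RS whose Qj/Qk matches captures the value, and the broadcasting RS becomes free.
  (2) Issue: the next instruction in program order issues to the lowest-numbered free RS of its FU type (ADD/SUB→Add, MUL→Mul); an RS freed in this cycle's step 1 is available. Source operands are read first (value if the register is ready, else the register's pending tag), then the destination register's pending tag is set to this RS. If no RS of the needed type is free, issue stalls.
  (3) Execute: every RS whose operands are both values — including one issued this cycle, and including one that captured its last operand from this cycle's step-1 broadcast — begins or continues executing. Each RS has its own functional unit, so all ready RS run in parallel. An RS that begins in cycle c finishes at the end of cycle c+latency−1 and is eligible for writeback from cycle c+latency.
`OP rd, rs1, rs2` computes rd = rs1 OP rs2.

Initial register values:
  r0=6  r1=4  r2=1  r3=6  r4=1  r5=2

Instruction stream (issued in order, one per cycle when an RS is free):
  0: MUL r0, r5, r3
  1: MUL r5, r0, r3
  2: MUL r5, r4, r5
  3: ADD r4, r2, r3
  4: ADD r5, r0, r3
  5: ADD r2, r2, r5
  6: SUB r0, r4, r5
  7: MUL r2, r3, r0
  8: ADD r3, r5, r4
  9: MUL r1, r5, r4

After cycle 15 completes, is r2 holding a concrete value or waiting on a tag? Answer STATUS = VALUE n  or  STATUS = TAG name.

c1: issue MUL r0<-Mul1 | r0:Mul1,r1:4,r2:1,r3:6,r4:1,r5:2
c2: issue MUL r5<-Mul2 | r0:Mul1,r1:4,r2:1,r3:6,r4:1,r5:Mul2
c3: stall | r0:Mul1,r1:4,r2:1,r3:6,r4:1,r5:Mul2
c4: stall | r0:Mul1,r1:4,r2:1,r3:6,r4:1,r5:Mul2
c5: stall | r0:Mul1,r1:4,r2:1,r3:6,r4:1,r5:Mul2
c6: CDB Mul1=12; issue MUL r5<-Mul1 | r0:12,r1:4,r2:1,r3:6,r4:1,r5:Mul1
c7: issue ADD r4<-Add1 | r0:12,r1:4,r2:1,r3:6,r4:Add1,r5:Mul1
c8: issue ADD r5<-Add2 | r0:12,r1:4,r2:1,r3:6,r4:Add1,r5:Add2
c9: stall | r0:12,r1:4,r2:1,r3:6,r4:Add1,r5:Add2
c10: CDB Add1=7; issue ADD r2<-Add1 | r0:12,r1:4,r2:Add1,r3:6,r4:7,r5:Add2
c11: CDB Add2=18; issue SUB r0<-Add2 | r0:Add2,r1:4,r2:Add1,r3:6,r4:7,r5:18
c12: CDB Mul2=72; issue MUL r2<-Mul2 | r0:Add2,r1:4,r2:Mul2,r3:6,r4:7,r5:18
c13: stall | r0:Add2,r1:4,r2:Mul2,r3:6,r4:7,r5:18
c14: CDB Add1=19; issue ADD r3<-Add1 | r0:Add2,r1:4,r2:Mul2,r3:Add1,r4:7,r5:18
c15: CDB Add2=-11; stall | r0:-11,r1:4,r2:Mul2,r3:Add1,r4:7,r5:18

STATUS = TAG Mul2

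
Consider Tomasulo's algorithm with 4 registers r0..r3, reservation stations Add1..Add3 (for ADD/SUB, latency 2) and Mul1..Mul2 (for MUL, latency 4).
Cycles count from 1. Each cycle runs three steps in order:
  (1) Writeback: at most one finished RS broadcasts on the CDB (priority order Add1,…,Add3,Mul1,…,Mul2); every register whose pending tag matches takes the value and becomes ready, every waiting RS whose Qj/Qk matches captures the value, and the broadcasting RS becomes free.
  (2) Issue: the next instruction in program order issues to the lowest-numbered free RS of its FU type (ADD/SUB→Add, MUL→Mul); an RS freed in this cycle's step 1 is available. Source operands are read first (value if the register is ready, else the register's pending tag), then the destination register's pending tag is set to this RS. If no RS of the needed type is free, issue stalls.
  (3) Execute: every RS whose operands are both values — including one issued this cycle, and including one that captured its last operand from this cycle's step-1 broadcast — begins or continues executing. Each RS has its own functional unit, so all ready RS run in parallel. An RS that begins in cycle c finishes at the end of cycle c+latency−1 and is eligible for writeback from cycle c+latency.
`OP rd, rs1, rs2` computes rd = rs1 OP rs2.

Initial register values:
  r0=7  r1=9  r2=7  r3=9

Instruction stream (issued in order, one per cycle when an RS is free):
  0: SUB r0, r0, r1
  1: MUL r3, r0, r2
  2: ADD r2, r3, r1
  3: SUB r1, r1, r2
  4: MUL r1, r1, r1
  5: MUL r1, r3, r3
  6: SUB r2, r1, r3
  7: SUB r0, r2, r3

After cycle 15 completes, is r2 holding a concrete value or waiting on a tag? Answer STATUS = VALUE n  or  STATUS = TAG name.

c1: issue SUB r0<-Add1 | r0:Add1,r1:9,r2:7,r3:9
c2: issue MUL r3<-Mul1 | r0:Add1,r1:9,r2:7,r3:Mul1
c3: CDB Add1=-2; issue ADD r2<-Add1 | r0:-2,r1:9,r2:Add1,r3:Mul1
c4: issue SUB r1<-Add2 | r0:-2,r1:Add2,r2:Add1,r3:Mul1
c5: issue MUL r1<-Mul2 | r0:-2,r1:Mul2,r2:Add1,r3:Mul1
c6: stall | r0:-2,r1:Mul2,r2:Add1,r3:Mul1
c7: CDB Mul1=-14; issue MUL r1<-Mul1 | r0:-2,r1:Mul1,r2:Add1,r3:-14
c8: issue SUB r2<-Add3 | r0:-2,r1:Mul1,r2:Add3,r3:-14
c9: CDB Add1=-5; issue SUB r0<-Add1 | r0:Add1,r1:Mul1,r2:Add3,r3:-14
c10: - | r0:Add1,r1:Mul1,r2:Add3,r3:-14
c11: CDB Add2=14 | r0:Add1,r1:Mul1,r2:Add3,r3:-14
c12: CDB Mul1=196 | r0:Add1,r1:196,r2:Add3,r3:-14
c13: - | r0:Add1,r1:196,r2:Add3,r3:-14
c14: CDB Add3=210 | r0:Add1,r1:196,r2:210,r3:-14
c15: CDB Mul2=196 | r0:Add1,r1:196,r2:210,r3:-14

STATUS = VALUE 210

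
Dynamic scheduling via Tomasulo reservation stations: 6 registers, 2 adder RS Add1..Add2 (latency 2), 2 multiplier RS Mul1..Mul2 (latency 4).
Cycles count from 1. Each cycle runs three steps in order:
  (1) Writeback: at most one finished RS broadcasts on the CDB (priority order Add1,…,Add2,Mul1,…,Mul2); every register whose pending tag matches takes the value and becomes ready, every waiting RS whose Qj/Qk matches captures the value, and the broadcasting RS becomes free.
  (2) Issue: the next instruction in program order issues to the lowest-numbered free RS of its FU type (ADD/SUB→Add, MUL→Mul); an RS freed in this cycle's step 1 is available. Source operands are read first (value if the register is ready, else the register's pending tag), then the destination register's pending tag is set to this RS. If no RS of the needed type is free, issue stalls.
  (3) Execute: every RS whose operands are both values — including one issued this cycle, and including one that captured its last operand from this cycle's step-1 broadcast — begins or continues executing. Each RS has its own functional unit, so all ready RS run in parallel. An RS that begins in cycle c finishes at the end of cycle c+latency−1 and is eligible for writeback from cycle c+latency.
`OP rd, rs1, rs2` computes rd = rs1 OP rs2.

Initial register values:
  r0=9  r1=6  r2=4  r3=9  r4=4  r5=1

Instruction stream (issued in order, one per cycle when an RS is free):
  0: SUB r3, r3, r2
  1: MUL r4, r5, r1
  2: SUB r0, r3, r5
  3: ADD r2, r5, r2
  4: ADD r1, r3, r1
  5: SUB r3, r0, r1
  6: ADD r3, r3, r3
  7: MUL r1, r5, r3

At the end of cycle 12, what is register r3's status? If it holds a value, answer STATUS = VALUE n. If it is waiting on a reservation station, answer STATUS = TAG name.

STATUS = VALUE -14

c1: issue SUB r3<-Add1 | r0:9,r1:6,r2:4,r3:Add1,r4:4,r5:1
c2: issue MUL r4<-Mul1 | r0:9,r1:6,r2:4,r3:Add1,r4:Mul1,r5:1
c3: CDB Add1=5; issue SUB r0<-Add1 | r0:Add1,r1:6,r2:4,r3:5,r4:Mul1,r5:1
c4: issue ADD r2<-Add2 | r0:Add1,r1:6,r2:Add2,r3:5,r4:Mul1,r5:1
c5: CDB Add1=4; issue ADD r1<-Add1 | r0:4,r1:Add1,r2:Add2,r3:5,r4:Mul1,r5:1
c6: CDB Add2=5; issue SUB r3<-Add2 | r0:4,r1:Add1,r2:5,r3:Add2,r4:Mul1,r5:1
c7: CDB Add1=11; issue ADD r3<-Add1 | r0:4,r1:11,r2:5,r3:Add1,r4:Mul1,r5:1
c8: CDB Mul1=6; issue MUL r1<-Mul1 | r0:4,r1:Mul1,r2:5,r3:Add1,r4:6,r5:1
c9: CDB Add2=-7 | r0:4,r1:Mul1,r2:5,r3:Add1,r4:6,r5:1
c10: - | r0:4,r1:Mul1,r2:5,r3:Add1,r4:6,r5:1
c11: CDB Add1=-14 | r0:4,r1:Mul1,r2:5,r3:-14,r4:6,r5:1
c12: - | r0:4,r1:Mul1,r2:5,r3:-14,r4:6,r5:1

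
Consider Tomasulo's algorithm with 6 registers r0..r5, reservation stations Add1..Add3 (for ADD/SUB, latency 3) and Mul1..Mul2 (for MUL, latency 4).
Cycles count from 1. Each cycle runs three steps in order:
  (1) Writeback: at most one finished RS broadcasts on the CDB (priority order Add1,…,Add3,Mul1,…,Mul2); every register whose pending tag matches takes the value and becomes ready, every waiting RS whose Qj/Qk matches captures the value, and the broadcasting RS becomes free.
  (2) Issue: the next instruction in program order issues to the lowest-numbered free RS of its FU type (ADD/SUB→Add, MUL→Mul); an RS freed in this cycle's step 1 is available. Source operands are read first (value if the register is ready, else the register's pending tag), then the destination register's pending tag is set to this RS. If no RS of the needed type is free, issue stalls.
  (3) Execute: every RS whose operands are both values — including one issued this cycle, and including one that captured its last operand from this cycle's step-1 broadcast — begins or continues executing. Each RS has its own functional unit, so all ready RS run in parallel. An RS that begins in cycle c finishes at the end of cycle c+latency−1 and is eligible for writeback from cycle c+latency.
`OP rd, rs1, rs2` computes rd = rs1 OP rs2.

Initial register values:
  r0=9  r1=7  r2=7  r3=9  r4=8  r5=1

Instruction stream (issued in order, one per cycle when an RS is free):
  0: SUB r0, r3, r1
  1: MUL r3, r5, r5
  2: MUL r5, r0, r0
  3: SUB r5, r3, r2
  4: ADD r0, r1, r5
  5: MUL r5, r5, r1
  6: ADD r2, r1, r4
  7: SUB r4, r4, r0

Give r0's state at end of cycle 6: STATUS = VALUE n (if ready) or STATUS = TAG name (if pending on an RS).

STATUS = TAG Add2

cycle 1: issue SUB r0<-Add1 // r0:Add1,r1:7,r2:7,r3:9,r4:8,r5:1
cycle 2: issue MUL r3<-Mul1 // r0:Add1,r1:7,r2:7,r3:Mul1,r4:8,r5:1
cycle 3: issue MUL r5<-Mul2 // r0:Add1,r1:7,r2:7,r3:Mul1,r4:8,r5:Mul2
cycle 4: CDB Add1=2; issue SUB r5<-Add1 // r0:2,r1:7,r2:7,r3:Mul1,r4:8,r5:Add1
cycle 5: issue ADD r0<-Add2 // r0:Add2,r1:7,r2:7,r3:Mul1,r4:8,r5:Add1
cycle 6: CDB Mul1=1; issue MUL r5<-Mul1 // r0:Add2,r1:7,r2:7,r3:1,r4:8,r5:Mul1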